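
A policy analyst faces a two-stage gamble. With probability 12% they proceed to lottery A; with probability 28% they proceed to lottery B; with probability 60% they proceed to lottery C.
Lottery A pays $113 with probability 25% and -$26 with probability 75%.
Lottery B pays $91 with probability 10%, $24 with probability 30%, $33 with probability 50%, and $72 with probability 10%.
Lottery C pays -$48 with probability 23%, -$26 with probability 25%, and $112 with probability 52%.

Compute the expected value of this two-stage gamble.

EV(A) = 0.25 × 113 + 0.75 × (-26) = 28.25 − 19.5 = 8.75
EV(B) = 0.1 × 91 + 0.3 × 24 + 0.5 × 33 + 0.1 × 72 = 9.1 + 7.2 + 16.5 + 7.2 = 40
EV(C) = 0.23 × (-48) + 0.25 × (-26) + 0.52 × 112 = -11.04 − 6.5 + 58.24 = 40.7
Overall = 0.12 × 8.75 + 0.28 × 40 + 0.6 × 40.7 = 1.05 + 11.2 + 24.42 = 36.67

$36.67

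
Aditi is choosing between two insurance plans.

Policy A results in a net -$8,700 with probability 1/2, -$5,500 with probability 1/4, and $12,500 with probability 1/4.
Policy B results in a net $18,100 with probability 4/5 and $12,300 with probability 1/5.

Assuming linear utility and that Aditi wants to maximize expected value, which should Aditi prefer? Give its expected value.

Policy A = 1/2 × (-8700) + 1/4 × (-5500) + 1/4 × 12500 = -4350 − 1375 + 3125 = -2600
Policy B = 4/5 × 18100 + 1/5 × 12300 = 14480 + 2460 = 16940

Policy B ($16,940)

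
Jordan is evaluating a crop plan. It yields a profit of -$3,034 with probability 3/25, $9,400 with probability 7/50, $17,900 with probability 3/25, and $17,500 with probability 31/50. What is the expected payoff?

EV = 3/25 × (-3034) + 7/50 × 9400 + 3/25 × 17900 + 31/50 × 17500 = -364.08 + 1316 + 2148 + 10850 = 13949.92

$13,949.92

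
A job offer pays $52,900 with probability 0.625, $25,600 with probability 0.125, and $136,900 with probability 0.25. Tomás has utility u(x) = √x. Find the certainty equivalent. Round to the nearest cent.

$65,664.06

E[u] = 0.625·√52900 + 0.125·√25600 + 0.25·√136900 = 0.625·230 + 0.125·160 + 0.25·370 = 256.25
CE = (256.25)² = 65664.0625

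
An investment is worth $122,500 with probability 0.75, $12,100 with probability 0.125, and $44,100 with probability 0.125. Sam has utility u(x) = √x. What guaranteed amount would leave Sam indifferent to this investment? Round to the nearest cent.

E[u] = 0.75·√122500 + 0.125·√12100 + 0.125·√44100 = 0.75·350 + 0.125·110 + 0.125·210 = 302.5
CE = (302.5)² = 91506.25

$91,506.25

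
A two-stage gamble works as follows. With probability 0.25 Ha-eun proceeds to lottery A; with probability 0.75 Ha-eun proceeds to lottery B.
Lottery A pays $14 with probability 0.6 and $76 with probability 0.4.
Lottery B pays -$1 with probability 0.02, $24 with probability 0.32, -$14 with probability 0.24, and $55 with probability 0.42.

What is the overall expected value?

$30.25

EV(A) = 0.6 × 14 + 0.4 × 76 = 8.4 + 30.4 = 38.8
EV(B) = 0.02 × (-1) + 0.32 × 24 + 0.24 × (-14) + 0.42 × 55 = -0.02 + 7.68 − 3.36 + 23.1 = 27.4
Overall = 0.25 × 38.8 + 0.75 × 27.4 = 9.7 + 20.55 = 30.25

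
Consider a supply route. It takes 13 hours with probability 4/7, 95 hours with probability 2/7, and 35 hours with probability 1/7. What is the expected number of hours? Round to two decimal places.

39.57 hours

EV = 4/7 × 13 + 2/7 × 95 + 1/7 × 35 = 7.4286 + 27.1429 + 5 = 39.5714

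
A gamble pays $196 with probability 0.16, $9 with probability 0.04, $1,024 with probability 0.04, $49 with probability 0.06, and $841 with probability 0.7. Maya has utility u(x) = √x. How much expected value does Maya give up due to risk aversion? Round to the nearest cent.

$70.91

E[u] = 0.16·√196 + 0.04·√9 + 0.04·√1024 + 0.06·√49 + 0.7·√841 = 0.16·14 + 0.04·3 + 0.04·32 + 0.06·7 + 0.7·29 = 24.36
CE = (24.36)² = 593.4096
Risk premium = EV − CE = 664.32 − 593.4096 = 70.9104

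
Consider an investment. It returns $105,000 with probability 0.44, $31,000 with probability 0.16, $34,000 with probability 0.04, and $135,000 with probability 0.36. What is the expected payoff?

EV = 0.44 × 105000 + 0.16 × 31000 + 0.04 × 34000 + 0.36 × 135000 = 46200 + 4960 + 1360 + 48600 = 101120

$101,120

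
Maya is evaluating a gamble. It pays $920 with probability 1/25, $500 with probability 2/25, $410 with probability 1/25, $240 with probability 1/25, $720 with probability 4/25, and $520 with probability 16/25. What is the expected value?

$550.80

EV = 1/25 × 920 + 2/25 × 500 + 1/25 × 410 + 1/25 × 240 + 4/25 × 720 + 16/25 × 520 = 36.8 + 40 + 16.4 + 9.6 + 115.2 + 332.8 = 550.8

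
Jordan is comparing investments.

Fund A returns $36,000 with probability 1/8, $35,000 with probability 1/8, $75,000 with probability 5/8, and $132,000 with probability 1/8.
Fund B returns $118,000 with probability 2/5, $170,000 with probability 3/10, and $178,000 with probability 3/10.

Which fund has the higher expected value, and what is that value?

Fund B ($151,600)

Fund A = 1/8 × 36000 + 1/8 × 35000 + 5/8 × 75000 + 1/8 × 132000 = 4500 + 4375 + 46875 + 16500 = 72250
Fund B = 2/5 × 118000 + 3/10 × 170000 + 3/10 × 178000 = 47200 + 51000 + 53400 = 151600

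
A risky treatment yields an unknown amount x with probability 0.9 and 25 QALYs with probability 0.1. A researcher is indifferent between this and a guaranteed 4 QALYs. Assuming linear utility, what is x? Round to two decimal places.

x = 1.67 QALYs

0.9·x + 0.1·25 = 4
0.9·x = 4 − 2.5 = 1.5
x = 1.5 / 0.9 = 1.6667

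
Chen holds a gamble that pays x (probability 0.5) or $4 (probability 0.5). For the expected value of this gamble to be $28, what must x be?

x = $52

0.5·x + 0.5·4 = 28
0.5·x = 28 − 2 = 26
x = 26 / 0.5 = 52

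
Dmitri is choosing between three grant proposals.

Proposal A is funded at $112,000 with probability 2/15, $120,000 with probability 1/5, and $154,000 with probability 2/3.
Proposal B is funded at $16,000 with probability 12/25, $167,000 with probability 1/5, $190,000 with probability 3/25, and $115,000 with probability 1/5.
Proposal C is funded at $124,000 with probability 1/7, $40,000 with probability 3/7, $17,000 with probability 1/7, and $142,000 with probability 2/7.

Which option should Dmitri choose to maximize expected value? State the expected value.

Proposal A = 2/15 × 112000 + 1/5 × 120000 + 2/3 × 154000 = 14933.3333 + 24000 + 102666.6667 = 141600
Proposal B = 12/25 × 16000 + 1/5 × 167000 + 3/25 × 190000 + 1/5 × 115000 = 7680 + 33400 + 22800 + 23000 = 86880
Proposal C = 1/7 × 124000 + 3/7 × 40000 + 1/7 × 17000 + 2/7 × 142000 = 17714.2857 + 17142.8571 + 2428.5714 + 40571.4286 = 77857.1429

Proposal A ($141,600)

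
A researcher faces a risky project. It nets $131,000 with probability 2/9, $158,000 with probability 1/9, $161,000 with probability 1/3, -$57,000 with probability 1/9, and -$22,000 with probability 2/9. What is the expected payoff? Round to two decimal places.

EV = 2/9 × 131000 + 1/9 × 158000 + 1/3 × 161000 + 1/9 × (-57000) + 2/9 × (-22000) = 29111.1111 + 17555.5556 + 53666.6667 − 6333.3333 − 4888.8889 = 89111.1111

$89,111.11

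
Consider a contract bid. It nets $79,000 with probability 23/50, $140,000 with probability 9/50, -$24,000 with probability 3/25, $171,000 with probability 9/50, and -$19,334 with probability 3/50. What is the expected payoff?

EV = 23/50 × 79000 + 9/50 × 140000 + 3/25 × (-24000) + 9/50 × 171000 + 3/50 × (-19334) = 36340 + 25200 − 2880 + 30780 − 1160.04 = 88279.96

$88,279.96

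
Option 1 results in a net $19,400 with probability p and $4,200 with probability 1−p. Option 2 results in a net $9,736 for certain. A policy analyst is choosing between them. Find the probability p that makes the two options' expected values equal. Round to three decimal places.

p·19400 + (1−p)·4200 = 9736
15200p + 4200 = 9736
p = (9736 − 4200) / 15200

p = 0.364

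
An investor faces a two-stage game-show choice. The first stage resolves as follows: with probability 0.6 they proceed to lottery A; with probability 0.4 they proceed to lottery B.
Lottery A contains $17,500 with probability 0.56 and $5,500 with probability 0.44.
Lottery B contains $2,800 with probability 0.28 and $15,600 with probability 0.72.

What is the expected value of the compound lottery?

EV(A) = 0.56 × 17500 + 0.44 × 5500 = 9800 + 2420 = 12220
EV(B) = 0.28 × 2800 + 0.72 × 15600 = 784 + 11232 = 12016
Overall = 0.6 × 12220 + 0.4 × 12016 = 7332 + 4806.4 = 12138.4

$12,138.40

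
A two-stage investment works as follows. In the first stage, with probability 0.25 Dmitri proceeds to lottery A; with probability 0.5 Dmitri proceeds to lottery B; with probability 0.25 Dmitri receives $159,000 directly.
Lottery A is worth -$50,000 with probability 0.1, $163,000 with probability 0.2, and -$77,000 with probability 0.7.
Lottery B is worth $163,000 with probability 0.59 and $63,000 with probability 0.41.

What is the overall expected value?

$94,175

EV(A) = 0.1 × (-50000) + 0.2 × 163000 + 0.7 × (-77000) = -5000 + 32600 − 53900 = -26300
EV(B) = 0.59 × 163000 + 0.41 × 63000 = 96170 + 25830 = 122000
Branch C: 159000 (certain)
Overall = 0.25 × (-26300) + 0.5 × 122000 + 0.25 × 159000 = -6575 + 61000 + 39750 = 94175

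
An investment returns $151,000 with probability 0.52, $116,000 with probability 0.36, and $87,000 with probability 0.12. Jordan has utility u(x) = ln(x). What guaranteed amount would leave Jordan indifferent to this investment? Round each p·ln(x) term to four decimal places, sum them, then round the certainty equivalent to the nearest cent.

E[u] = 0.52·ln(151000) + 0.36·ln(116000) + 0.12·ln(87000) = 6.2010 + 4.1981 + 1.3648 = 11.7639
CE = e^11.7639 ≈ 128527.74

$128,527.74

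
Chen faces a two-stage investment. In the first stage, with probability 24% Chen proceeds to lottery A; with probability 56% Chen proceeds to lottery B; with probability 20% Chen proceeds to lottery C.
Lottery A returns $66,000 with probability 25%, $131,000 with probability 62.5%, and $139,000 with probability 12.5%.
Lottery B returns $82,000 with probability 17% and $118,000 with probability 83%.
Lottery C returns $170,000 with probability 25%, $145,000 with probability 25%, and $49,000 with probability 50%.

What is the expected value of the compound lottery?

$111,082.80

EV(A) = 0.25 × 66000 + 0.625 × 131000 + 0.125 × 139000 = 16500 + 81875 + 17375 = 115750
EV(B) = 0.17 × 82000 + 0.83 × 118000 = 13940 + 97940 = 111880
EV(C) = 0.25 × 170000 + 0.25 × 145000 + 0.5 × 49000 = 42500 + 36250 + 24500 = 103250
Overall = 0.24 × 115750 + 0.56 × 111880 + 0.2 × 103250 = 27780 + 62652.8 + 20650 = 111082.8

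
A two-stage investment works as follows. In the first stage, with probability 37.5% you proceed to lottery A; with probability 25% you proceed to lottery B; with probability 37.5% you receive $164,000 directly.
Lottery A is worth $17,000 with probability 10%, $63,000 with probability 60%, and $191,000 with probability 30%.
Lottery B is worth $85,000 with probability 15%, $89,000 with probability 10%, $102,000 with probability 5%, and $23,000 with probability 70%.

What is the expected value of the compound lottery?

EV(A) = 0.1 × 17000 + 0.6 × 63000 + 0.3 × 191000 = 1700 + 37800 + 57300 = 96800
EV(B) = 0.15 × 85000 + 0.1 × 89000 + 0.05 × 102000 + 0.7 × 23000 = 12750 + 8900 + 5100 + 16100 = 42850
Branch C: 164000 (certain)
Overall = 0.375 × 96800 + 0.25 × 42850 + 0.375 × 164000 = 36300 + 10712.5 + 61500 = 108512.5

$108,512.50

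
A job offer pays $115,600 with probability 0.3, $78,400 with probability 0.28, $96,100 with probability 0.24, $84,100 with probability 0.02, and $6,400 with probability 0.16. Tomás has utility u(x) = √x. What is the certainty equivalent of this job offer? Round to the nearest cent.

$74,747.56

E[u] = 0.3·√115600 + 0.28·√78400 + 0.24·√96100 + 0.02·√84100 + 0.16·√6400 = 0.3·340 + 0.28·280 + 0.24·310 + 0.02·290 + 0.16·80 = 273.4
CE = (273.4)² = 74747.56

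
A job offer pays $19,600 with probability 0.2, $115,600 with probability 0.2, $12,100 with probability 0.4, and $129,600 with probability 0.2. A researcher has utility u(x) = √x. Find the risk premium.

$12,856

E[u] = 0.2·√19600 + 0.2·√115600 + 0.4·√12100 + 0.2·√129600 = 0.2·140 + 0.2·340 + 0.4·110 + 0.2·360 = 212
CE = (212)² = 44944
Risk premium = EV − CE = 57800 − 44944 = 12856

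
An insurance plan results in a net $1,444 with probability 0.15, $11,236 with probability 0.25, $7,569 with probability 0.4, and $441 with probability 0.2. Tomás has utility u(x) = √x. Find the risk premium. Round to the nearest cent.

E[u] = 0.15·√1444 + 0.25·√11236 + 0.4·√7569 + 0.2·√441 = 0.15·38 + 0.25·106 + 0.4·87 + 0.2·21 = 71.2
CE = (71.2)² = 5069.44
Risk premium = EV − CE = 6141.4 − 5069.44 = 1071.96

$1,071.96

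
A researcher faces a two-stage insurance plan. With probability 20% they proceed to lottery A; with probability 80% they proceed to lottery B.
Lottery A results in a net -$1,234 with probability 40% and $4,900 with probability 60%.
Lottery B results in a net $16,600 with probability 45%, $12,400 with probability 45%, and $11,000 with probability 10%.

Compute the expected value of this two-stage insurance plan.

EV(A) = 0.4 × (-1234) + 0.6 × 4900 = -493.6 + 2940 = 2446.4
EV(B) = 0.45 × 16600 + 0.45 × 12400 + 0.1 × 11000 = 7470 + 5580 + 1100 = 14150
Overall = 0.2 × 2446.4 + 0.8 × 14150 = 489.28 + 11320 = 11809.28

$11,809.28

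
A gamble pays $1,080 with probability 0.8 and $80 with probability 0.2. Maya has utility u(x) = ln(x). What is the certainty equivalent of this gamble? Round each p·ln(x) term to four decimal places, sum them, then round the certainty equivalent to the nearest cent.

$641.75

E[u] = 0.8·ln(1080) + 0.2·ln(80) = 5.5878 + 0.8764 = 6.4642
CE = e^6.4642 ≈ 641.75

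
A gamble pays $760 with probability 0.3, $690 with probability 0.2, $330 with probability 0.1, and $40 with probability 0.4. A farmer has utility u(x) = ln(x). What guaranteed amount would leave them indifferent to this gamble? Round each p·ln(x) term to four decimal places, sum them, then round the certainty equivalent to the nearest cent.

$211.20

E[u] = 0.3·ln(760) + 0.2·ln(690) + 0.1·ln(330) + 0.4·ln(40) = 1.9900 + 1.3073 + 0.5799 + 1.4756 = 5.3528
CE = e^5.3528 ≈ 211.20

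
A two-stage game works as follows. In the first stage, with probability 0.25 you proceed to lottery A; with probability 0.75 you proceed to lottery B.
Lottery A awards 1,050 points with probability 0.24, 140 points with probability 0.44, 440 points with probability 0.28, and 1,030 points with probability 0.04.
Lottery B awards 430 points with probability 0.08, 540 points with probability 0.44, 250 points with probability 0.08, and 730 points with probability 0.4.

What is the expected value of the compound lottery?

EV(A) = 0.24 × 1050 + 0.44 × 140 + 0.28 × 440 + 0.04 × 1030 = 252 + 61.6 + 123.2 + 41.2 = 478
EV(B) = 0.08 × 430 + 0.44 × 540 + 0.08 × 250 + 0.4 × 730 = 34.4 + 237.6 + 20 + 292 = 584
Overall = 0.25 × 478 + 0.75 × 584 = 119.5 + 438 = 557.5

557.5 points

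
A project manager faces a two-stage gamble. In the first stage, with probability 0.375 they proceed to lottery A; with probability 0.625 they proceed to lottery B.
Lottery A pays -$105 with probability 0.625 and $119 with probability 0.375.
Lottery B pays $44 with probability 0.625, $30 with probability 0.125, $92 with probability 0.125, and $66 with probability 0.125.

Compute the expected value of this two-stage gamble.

EV(A) = 0.625 × (-105) + 0.375 × 119 = -65.625 + 44.625 = -21
EV(B) = 0.625 × 44 + 0.125 × 30 + 0.125 × 92 + 0.125 × 66 = 27.5 + 3.75 + 11.5 + 8.25 = 51
Overall = 0.375 × (-21) + 0.625 × 51 = -7.875 + 31.875 = 24

$24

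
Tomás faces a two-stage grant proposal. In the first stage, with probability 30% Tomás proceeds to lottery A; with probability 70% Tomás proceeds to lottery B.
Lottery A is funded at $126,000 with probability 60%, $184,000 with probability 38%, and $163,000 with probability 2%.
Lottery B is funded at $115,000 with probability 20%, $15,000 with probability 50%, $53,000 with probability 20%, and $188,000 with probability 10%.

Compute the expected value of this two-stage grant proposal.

EV(A) = 0.6 × 126000 + 0.38 × 184000 + 0.02 × 163000 = 75600 + 69920 + 3260 = 148780
EV(B) = 0.2 × 115000 + 0.5 × 15000 + 0.2 × 53000 + 0.1 × 188000 = 23000 + 7500 + 10600 + 18800 = 59900
Overall = 0.3 × 148780 + 0.7 × 59900 = 44634 + 41930 = 86564

$86,564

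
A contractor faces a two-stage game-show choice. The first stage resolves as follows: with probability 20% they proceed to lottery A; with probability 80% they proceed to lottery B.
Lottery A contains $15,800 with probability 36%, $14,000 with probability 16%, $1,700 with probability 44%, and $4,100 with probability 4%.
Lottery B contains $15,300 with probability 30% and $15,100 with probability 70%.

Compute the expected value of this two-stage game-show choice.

$13,896

EV(A) = 0.36 × 15800 + 0.16 × 14000 + 0.44 × 1700 + 0.04 × 4100 = 5688 + 2240 + 748 + 164 = 8840
EV(B) = 0.3 × 15300 + 0.7 × 15100 = 4590 + 10570 = 15160
Overall = 0.2 × 8840 + 0.8 × 15160 = 1768 + 12128 = 13896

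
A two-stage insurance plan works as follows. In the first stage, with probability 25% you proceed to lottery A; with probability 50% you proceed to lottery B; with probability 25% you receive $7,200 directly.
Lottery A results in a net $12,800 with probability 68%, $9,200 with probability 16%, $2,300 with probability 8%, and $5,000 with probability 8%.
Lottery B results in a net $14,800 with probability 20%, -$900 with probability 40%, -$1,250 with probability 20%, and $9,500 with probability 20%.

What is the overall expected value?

EV(A) = 0.68 × 12800 + 0.16 × 9200 + 0.08 × 2300 + 0.08 × 5000 = 8704 + 1472 + 184 + 400 = 10760
EV(B) = 0.2 × 14800 + 0.4 × (-900) + 0.2 × (-1250) + 0.2 × 9500 = 2960 − 360 − 250 + 1900 = 4250
Branch C: 7200 (certain)
Overall = 0.25 × 10760 + 0.5 × 4250 + 0.25 × 7200 = 2690 + 2125 + 1800 = 6615

$6,615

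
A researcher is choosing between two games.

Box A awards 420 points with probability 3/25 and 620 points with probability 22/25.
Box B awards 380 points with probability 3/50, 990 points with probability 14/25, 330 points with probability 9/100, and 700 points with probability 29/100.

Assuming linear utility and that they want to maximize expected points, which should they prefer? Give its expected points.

Box B (809.9 points)

Box A = 3/25 × 420 + 22/25 × 620 = 50.4 + 545.6 = 596
Box B = 3/50 × 380 + 14/25 × 990 + 9/100 × 330 + 29/100 × 700 = 22.8 + 554.4 + 29.7 + 203 = 809.9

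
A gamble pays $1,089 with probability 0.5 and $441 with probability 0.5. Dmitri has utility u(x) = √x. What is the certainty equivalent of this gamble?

$729

E[u] = 0.5·√1089 + 0.5·√441 = 0.5·33 + 0.5·21 = 27
CE = (27)² = 729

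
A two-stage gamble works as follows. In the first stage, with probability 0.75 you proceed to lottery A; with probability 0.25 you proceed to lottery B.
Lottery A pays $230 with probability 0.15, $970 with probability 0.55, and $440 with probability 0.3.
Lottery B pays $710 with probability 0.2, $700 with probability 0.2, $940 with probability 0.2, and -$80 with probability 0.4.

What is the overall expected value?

$634.50

EV(A) = 0.15 × 230 + 0.55 × 970 + 0.3 × 440 = 34.5 + 533.5 + 132 = 700
EV(B) = 0.2 × 710 + 0.2 × 700 + 0.2 × 940 + 0.4 × (-80) = 142 + 140 + 188 − 32 = 438
Overall = 0.75 × 700 + 0.25 × 438 = 525 + 109.5 = 634.5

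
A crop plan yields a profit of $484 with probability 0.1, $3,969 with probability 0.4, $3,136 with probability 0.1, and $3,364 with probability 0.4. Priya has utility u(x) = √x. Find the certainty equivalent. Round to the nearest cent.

E[u] = 0.1·√484 + 0.4·√3969 + 0.1·√3136 + 0.4·√3364 = 0.1·22 + 0.4·63 + 0.1·56 + 0.4·58 = 56.2
CE = (56.2)² = 3158.44

$3,158.44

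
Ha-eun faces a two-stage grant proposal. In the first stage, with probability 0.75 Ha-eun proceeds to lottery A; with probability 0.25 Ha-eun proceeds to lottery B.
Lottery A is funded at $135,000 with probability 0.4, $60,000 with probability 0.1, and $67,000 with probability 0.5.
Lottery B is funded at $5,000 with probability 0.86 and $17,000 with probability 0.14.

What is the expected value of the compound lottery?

$71,795

EV(A) = 0.4 × 135000 + 0.1 × 60000 + 0.5 × 67000 = 54000 + 6000 + 33500 = 93500
EV(B) = 0.86 × 5000 + 0.14 × 17000 = 4300 + 2380 = 6680
Overall = 0.75 × 93500 + 0.25 × 6680 = 70125 + 1670 = 71795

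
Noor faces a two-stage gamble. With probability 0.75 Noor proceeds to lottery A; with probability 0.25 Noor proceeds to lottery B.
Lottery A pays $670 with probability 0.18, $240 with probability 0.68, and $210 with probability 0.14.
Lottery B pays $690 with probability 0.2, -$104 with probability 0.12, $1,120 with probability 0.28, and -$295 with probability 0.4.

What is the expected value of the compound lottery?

EV(A) = 0.18 × 670 + 0.68 × 240 + 0.14 × 210 = 120.6 + 163.2 + 29.4 = 313.2
EV(B) = 0.2 × 690 + 0.12 × (-104) + 0.28 × 1120 + 0.4 × (-295) = 138 − 12.48 + 313.6 − 118 = 321.12
Overall = 0.75 × 313.2 + 0.25 × 321.12 = 234.9 + 80.28 = 315.18

$315.18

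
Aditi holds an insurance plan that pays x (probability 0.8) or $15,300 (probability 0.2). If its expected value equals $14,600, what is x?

0.8·x + 0.2·15300 = 14600
0.8·x = 14600 − 3060 = 11540
x = 11540 / 0.8 = 14425

x = $14,425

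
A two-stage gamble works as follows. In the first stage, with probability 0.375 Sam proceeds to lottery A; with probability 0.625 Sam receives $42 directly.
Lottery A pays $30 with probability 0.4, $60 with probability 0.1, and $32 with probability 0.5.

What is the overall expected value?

$39

EV(A) = 0.4 × 30 + 0.1 × 60 + 0.5 × 32 = 12 + 6 + 16 = 34
Branch B: 42 (certain)
Overall = 0.375 × 34 + 0.625 × 42 = 12.75 + 26.25 = 39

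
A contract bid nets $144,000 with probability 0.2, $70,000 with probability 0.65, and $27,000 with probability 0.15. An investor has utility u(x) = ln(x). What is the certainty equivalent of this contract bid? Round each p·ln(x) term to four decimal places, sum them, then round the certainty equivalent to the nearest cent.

E[u] = 0.2·ln(144000) + 0.65·ln(70000) + 0.15·ln(27000) = 2.3755 + 7.2516 + 1.5305 = 11.1576
CE = e^11.1576 ≈ 70094.53

$70,094.53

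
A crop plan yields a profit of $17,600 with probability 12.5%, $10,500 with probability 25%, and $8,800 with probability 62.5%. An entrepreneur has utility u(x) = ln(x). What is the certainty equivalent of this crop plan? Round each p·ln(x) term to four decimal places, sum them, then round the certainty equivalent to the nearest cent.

$10,030.64

E[u] = 0.125·ln(17600) + 0.25·ln(10500) + 0.625·ln(8800) = 1.2220 + 2.3148 + 5.6766 = 9.2134
CE = e^9.2134 ≈ 10030.64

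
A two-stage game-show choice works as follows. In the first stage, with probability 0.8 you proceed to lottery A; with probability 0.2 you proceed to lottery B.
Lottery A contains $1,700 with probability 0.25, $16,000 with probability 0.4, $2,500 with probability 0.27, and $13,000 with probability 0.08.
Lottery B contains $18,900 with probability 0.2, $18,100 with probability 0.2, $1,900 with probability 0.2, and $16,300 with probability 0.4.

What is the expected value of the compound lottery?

EV(A) = 0.25 × 1700 + 0.4 × 16000 + 0.27 × 2500 + 0.08 × 13000 = 425 + 6400 + 675 + 1040 = 8540
EV(B) = 0.2 × 18900 + 0.2 × 18100 + 0.2 × 1900 + 0.4 × 16300 = 3780 + 3620 + 380 + 6520 = 14300
Overall = 0.8 × 8540 + 0.2 × 14300 = 6832 + 2860 = 9692

$9,692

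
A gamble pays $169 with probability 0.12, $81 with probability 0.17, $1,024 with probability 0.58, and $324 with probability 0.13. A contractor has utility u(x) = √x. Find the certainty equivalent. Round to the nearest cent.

E[u] = 0.12·√169 + 0.17·√81 + 0.58·√1024 + 0.13·√324 = 0.12·13 + 0.17·9 + 0.58·32 + 0.13·18 = 23.99
CE = (23.99)² = 575.5201

$575.52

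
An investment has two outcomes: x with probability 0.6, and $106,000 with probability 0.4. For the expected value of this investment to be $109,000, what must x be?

0.6·x + 0.4·106000 = 109000
0.6·x = 109000 − 42400 = 66600
x = 66600 / 0.6 = 111000

x = $111,000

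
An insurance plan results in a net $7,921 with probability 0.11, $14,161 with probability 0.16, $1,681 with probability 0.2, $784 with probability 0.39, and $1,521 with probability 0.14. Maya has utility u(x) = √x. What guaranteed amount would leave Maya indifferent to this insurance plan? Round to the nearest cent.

E[u] = 0.11·√7921 + 0.16·√14161 + 0.2·√1681 + 0.39·√784 + 0.14·√1521 = 0.11·89 + 0.16·119 + 0.2·41 + 0.39·28 + 0.14·39 = 53.41
CE = (53.41)² = 2852.6281

$2,852.63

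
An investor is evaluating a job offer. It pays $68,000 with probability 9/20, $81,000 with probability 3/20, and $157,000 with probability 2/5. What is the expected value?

$105,550

EV = 9/20 × 68000 + 3/20 × 81000 + 2/5 × 157000 = 30600 + 12150 + 62800 = 105550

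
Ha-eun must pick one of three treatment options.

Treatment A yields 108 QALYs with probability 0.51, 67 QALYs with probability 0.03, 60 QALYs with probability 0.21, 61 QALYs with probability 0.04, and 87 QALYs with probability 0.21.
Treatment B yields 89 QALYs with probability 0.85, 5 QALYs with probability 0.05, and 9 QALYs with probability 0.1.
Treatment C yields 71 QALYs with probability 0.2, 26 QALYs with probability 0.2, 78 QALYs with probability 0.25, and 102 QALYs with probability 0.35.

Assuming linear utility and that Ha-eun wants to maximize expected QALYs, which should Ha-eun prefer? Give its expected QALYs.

Treatment A (90.4 QALYs)

Treatment A = 0.51 × 108 + 0.03 × 67 + 0.21 × 60 + 0.04 × 61 + 0.21 × 87 = 55.08 + 2.01 + 12.6 + 2.44 + 18.27 = 90.4
Treatment B = 0.85 × 89 + 0.05 × 5 + 0.1 × 9 = 75.65 + 0.25 + 0.9 = 76.8
Treatment C = 0.2 × 71 + 0.2 × 26 + 0.25 × 78 + 0.35 × 102 = 14.2 + 5.2 + 19.5 + 35.7 = 74.6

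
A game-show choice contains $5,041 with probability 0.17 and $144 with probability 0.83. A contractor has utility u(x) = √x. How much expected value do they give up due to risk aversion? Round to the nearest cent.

E[u] = 0.17·√5041 + 0.83·√144 = 0.17·71 + 0.83·12 = 22.03
CE = (22.03)² = 485.3209
Risk premium = EV − CE = 976.49 − 485.3209 = 491.1691

$491.17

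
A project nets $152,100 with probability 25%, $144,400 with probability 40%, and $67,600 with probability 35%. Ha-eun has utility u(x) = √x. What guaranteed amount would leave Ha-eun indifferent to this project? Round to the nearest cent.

E[u] = 0.25·√152100 + 0.4·√144400 + 0.35·√67600 = 0.25·390 + 0.4·380 + 0.35·260 = 340.5
CE = (340.5)² = 115940.25

$115,940.25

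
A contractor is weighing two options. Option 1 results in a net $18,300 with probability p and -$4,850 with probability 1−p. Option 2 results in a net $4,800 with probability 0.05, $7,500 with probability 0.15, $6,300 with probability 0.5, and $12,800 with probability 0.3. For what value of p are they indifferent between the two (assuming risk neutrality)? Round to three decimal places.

EV(Option 2) = 0.05 × 4800 + 0.15 × 7500 + 0.5 × 6300 + 0.3 × 12800 = 240 + 1125 + 3150 + 3840 = 8355
p·18300 + (1−p)·(-4850) = 8355
23150p − 4850 = 8355
p = (8355 + 4850) / 23150

p = 0.570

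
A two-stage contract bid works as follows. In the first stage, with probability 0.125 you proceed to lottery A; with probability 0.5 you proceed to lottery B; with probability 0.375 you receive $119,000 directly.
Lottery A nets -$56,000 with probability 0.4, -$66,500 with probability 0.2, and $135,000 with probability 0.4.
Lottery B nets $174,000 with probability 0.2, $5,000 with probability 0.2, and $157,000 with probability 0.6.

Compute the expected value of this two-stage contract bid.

$111,912.50

EV(A) = 0.4 × (-56000) + 0.2 × (-66500) + 0.4 × 135000 = -22400 − 13300 + 54000 = 18300
EV(B) = 0.2 × 174000 + 0.2 × 5000 + 0.6 × 157000 = 34800 + 1000 + 94200 = 130000
Branch C: 119000 (certain)
Overall = 0.125 × 18300 + 0.5 × 130000 + 0.375 × 119000 = 2287.5 + 65000 + 44625 = 111912.5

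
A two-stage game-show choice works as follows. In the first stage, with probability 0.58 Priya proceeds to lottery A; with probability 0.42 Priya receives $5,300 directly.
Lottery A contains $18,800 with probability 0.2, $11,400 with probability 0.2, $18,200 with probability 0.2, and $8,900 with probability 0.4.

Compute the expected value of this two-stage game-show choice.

EV(A) = 0.2 × 18800 + 0.2 × 11400 + 0.2 × 18200 + 0.4 × 8900 = 3760 + 2280 + 3640 + 3560 = 13240
Branch B: 5300 (certain)
Overall = 0.58 × 13240 + 0.42 × 5300 = 7679.2 + 2226 = 9905.2

$9,905.20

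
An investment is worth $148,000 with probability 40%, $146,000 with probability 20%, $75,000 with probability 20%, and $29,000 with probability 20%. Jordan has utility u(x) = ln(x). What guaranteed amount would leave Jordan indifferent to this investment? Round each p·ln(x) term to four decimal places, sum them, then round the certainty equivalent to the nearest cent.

$92,994.91

E[u] = 0.4·ln(148000) + 0.2·ln(146000) + 0.2·ln(75000) + 0.2·ln(29000) = 4.7620 + 2.3783 + 2.2450 + 2.0550 = 11.4403
CE = e^11.4403 ≈ 92994.91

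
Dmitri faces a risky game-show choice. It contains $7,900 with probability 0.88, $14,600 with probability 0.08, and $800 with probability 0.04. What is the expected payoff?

EV = 0.88 × 7900 + 0.08 × 14600 + 0.04 × 800 = 6952 + 1168 + 32 = 8152

$8,152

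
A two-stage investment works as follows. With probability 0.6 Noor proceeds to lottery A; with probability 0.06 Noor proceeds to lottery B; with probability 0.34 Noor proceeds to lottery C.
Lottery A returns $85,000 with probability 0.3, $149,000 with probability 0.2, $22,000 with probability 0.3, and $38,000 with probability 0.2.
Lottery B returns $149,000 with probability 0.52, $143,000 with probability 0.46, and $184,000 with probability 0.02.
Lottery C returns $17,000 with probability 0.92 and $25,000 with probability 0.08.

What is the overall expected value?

$56,514

EV(A) = 0.3 × 85000 + 0.2 × 149000 + 0.3 × 22000 + 0.2 × 38000 = 25500 + 29800 + 6600 + 7600 = 69500
EV(B) = 0.52 × 149000 + 0.46 × 143000 + 0.02 × 184000 = 77480 + 65780 + 3680 = 146940
EV(C) = 0.92 × 17000 + 0.08 × 25000 = 15640 + 2000 = 17640
Overall = 0.6 × 69500 + 0.06 × 146940 + 0.34 × 17640 = 41700 + 8816.4 + 5997.6 = 56514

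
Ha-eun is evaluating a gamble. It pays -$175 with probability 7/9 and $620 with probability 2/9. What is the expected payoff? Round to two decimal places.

$1.67

EV = 7/9 × (-175) + 2/9 × 620 = -136.1111 + 137.7778 = 1.6667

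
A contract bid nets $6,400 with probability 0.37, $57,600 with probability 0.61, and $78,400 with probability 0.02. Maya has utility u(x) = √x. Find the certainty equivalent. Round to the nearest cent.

E[u] = 0.37·√6400 + 0.61·√57600 + 0.02·√78400 = 0.37·80 + 0.61·240 + 0.02·280 = 181.6
CE = (181.6)² = 32978.56

$32,978.56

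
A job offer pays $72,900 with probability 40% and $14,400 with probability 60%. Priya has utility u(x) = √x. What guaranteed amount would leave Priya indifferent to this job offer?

E[u] = 0.4·√72900 + 0.6·√14400 = 0.4·270 + 0.6·120 = 180
CE = (180)² = 32400

$32,400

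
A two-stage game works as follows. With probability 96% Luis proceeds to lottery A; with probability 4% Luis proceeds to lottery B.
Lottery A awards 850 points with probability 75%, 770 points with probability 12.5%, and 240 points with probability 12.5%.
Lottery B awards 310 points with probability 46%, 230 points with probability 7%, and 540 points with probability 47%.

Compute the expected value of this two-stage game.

749.7 points

EV(A) = 0.75 × 850 + 0.125 × 770 + 0.125 × 240 = 637.5 + 96.25 + 30 = 763.75
EV(B) = 0.46 × 310 + 0.07 × 230 + 0.47 × 540 = 142.6 + 16.1 + 253.8 = 412.5
Overall = 0.96 × 763.75 + 0.04 × 412.5 = 733.2 + 16.5 = 749.7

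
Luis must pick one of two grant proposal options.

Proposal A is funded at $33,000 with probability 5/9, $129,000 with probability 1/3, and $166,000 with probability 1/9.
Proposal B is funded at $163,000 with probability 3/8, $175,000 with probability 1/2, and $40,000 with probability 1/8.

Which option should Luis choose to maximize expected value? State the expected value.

Proposal A = 5/9 × 33000 + 1/3 × 129000 + 1/9 × 166000 = 18333.3333 + 43000 + 18444.4444 = 79777.7778
Proposal B = 3/8 × 163000 + 1/2 × 175000 + 1/8 × 40000 = 61125 + 87500 + 5000 = 153625

Proposal B ($153,625)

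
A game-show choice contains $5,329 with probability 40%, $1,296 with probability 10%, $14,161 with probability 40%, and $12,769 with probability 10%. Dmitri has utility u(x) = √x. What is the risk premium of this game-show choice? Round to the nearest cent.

$793.61

E[u] = 0.4·√5329 + 0.1·√1296 + 0.4·√14161 + 0.1·√12769 = 0.4·73 + 0.1·36 + 0.4·119 + 0.1·113 = 91.7
CE = (91.7)² = 8408.89
Risk premium = EV − CE = 9202.5 − 8408.89 = 793.61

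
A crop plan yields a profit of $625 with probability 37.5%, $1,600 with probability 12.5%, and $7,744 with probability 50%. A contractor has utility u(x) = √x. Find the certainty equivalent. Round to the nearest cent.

$3,407.64

E[u] = 0.375·√625 + 0.125·√1600 + 0.5·√7744 = 0.375·25 + 0.125·40 + 0.5·88 = 58.375
CE = (58.375)² = 3407.640625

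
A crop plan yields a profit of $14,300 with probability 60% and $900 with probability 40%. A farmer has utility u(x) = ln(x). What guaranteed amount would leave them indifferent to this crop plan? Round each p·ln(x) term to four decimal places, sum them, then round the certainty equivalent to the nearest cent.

$4,730.57

E[u] = 0.6·ln(14300) + 0.4·ln(900) = 5.7408 + 2.7210 = 8.4618
CE = e^8.4618 ≈ 4730.57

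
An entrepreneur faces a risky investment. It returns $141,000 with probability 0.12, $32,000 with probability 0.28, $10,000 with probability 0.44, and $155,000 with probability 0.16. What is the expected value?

EV = 0.12 × 141000 + 0.28 × 32000 + 0.44 × 10000 + 0.16 × 155000 = 16920 + 8960 + 4400 + 24800 = 55080

$55,080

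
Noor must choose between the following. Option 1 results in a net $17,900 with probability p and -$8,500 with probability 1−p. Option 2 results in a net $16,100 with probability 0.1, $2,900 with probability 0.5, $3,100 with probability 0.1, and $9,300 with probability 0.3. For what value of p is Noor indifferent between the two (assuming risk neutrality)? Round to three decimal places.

p = 0.555

EV(Option 2) = 0.1 × 16100 + 0.5 × 2900 + 0.1 × 3100 + 0.3 × 9300 = 1610 + 1450 + 310 + 2790 = 6160
p·17900 + (1−p)·(-8500) = 6160
26400p − 8500 = 6160
p = (6160 + 8500) / 26400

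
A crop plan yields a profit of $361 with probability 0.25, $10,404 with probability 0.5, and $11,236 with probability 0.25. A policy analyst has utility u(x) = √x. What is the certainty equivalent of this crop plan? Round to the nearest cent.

$6,765.06

E[u] = 0.25·√361 + 0.5·√10404 + 0.25·√11236 = 0.25·19 + 0.5·102 + 0.25·106 = 82.25
CE = (82.25)² = 6765.0625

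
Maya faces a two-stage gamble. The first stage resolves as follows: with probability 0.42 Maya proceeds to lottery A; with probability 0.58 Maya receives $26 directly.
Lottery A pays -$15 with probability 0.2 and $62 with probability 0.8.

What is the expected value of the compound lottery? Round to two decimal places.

EV(A) = 0.2 × (-15) + 0.8 × 62 = -3 + 49.6 = 46.6
Branch B: 26 (certain)
Overall = 0.42 × 46.6 + 0.58 × 26 = 19.572 + 15.08 = 34.652

$34.65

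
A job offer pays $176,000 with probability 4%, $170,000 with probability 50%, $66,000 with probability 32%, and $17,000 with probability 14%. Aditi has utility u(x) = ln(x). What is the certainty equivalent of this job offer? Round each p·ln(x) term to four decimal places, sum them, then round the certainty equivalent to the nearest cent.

$91,107.92

E[u] = 0.04·ln(176000) + 0.5·ln(170000) + 0.32·ln(66000) + 0.14·ln(17000) = 0.4831 + 6.0218 + 3.5512 + 1.3637 = 11.4198
CE = e^11.4198 ≈ 91107.92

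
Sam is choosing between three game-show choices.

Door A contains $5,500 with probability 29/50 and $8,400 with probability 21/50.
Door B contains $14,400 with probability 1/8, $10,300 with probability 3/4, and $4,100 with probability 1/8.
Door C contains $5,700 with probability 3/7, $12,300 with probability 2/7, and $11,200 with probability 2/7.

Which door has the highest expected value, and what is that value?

Door A = 29/50 × 5500 + 21/50 × 8400 = 3190 + 3528 = 6718
Door B = 1/8 × 14400 + 3/4 × 10300 + 1/8 × 4100 = 1800 + 7725 + 512.5 = 10037.5
Door C = 3/7 × 5700 + 2/7 × 12300 + 2/7 × 11200 = 2442.8571 + 3514.2857 + 3200 = 9157.1429

Door B ($10,037.50)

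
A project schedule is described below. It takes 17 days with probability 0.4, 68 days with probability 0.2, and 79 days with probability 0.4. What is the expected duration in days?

EV = 0.4 × 17 + 0.2 × 68 + 0.4 × 79 = 6.8 + 13.6 + 31.6 = 52

52 days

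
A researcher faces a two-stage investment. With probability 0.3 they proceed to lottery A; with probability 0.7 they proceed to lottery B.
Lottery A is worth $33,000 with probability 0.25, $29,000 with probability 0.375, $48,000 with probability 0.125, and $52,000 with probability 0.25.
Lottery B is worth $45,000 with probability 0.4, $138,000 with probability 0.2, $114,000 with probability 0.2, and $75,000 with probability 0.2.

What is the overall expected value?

EV(A) = 0.25 × 33000 + 0.375 × 29000 + 0.125 × 48000 + 0.25 × 52000 = 8250 + 10875 + 6000 + 13000 = 38125
EV(B) = 0.4 × 45000 + 0.2 × 138000 + 0.2 × 114000 + 0.2 × 75000 = 18000 + 27600 + 22800 + 15000 = 83400
Overall = 0.3 × 38125 + 0.7 × 83400 = 11437.5 + 58380 = 69817.5

$69,817.50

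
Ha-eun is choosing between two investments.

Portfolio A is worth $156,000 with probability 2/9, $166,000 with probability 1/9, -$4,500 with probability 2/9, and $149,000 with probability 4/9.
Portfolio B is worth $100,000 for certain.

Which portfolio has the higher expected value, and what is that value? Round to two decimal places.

Portfolio A ($118,333.33)

Portfolio A = 2/9 × 156000 + 1/9 × 166000 + 2/9 × (-4500) + 4/9 × 149000 = 34666.6667 + 18444.4444 − 1000 + 66222.2222 = 118333.3333
Portfolio B: 100000 (certain)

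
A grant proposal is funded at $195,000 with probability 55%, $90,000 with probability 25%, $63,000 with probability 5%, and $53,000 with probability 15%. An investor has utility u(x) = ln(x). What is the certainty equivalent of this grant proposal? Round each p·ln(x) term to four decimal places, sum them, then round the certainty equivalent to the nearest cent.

$124,928.89

E[u] = 0.55·ln(195000) + 0.25·ln(90000) + 0.05·ln(63000) + 0.15·ln(53000) = 6.6994 + 2.8519 + 0.5525 + 1.6317 = 11.7355
CE = e^11.7355 ≈ 124928.89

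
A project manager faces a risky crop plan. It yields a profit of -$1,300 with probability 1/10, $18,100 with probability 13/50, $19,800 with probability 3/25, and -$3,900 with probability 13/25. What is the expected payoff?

EV = 1/10 × (-1300) + 13/50 × 18100 + 3/25 × 19800 + 13/25 × (-3900) = -130 + 4706 + 2376 − 2028 = 4924

$4,924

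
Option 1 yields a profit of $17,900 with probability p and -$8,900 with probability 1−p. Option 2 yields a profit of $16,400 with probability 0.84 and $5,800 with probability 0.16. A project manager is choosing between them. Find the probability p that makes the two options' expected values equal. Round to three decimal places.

EV(Option 2) = 0.84 × 16400 + 0.16 × 5800 = 13776 + 928 = 14704
p·17900 + (1−p)·(-8900) = 14704
26800p − 8900 = 14704
p = (14704 + 8900) / 26800

p = 0.881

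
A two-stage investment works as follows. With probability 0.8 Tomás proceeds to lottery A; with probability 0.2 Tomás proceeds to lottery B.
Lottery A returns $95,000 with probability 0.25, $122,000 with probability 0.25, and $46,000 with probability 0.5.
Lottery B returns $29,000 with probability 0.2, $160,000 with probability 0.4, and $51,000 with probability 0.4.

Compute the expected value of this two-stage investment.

$79,840

EV(A) = 0.25 × 95000 + 0.25 × 122000 + 0.5 × 46000 = 23750 + 30500 + 23000 = 77250
EV(B) = 0.2 × 29000 + 0.4 × 160000 + 0.4 × 51000 = 5800 + 64000 + 20400 = 90200
Overall = 0.8 × 77250 + 0.2 × 90200 = 61800 + 18040 = 79840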